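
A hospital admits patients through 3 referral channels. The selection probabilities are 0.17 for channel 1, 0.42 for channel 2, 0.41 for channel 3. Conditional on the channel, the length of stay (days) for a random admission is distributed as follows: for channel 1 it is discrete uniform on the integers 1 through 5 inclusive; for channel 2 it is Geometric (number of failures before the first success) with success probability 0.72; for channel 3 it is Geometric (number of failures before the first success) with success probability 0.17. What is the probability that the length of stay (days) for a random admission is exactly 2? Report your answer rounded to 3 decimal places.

0.106

Conditional on each channel, P(X = 2): 1: 0.2; 2: 0.056448; 3: 0.117113.
By total probability, P(X = 2) = 0.17·0.2 + 0.42·0.056448 + 0.41·0.117113 = 0.105724.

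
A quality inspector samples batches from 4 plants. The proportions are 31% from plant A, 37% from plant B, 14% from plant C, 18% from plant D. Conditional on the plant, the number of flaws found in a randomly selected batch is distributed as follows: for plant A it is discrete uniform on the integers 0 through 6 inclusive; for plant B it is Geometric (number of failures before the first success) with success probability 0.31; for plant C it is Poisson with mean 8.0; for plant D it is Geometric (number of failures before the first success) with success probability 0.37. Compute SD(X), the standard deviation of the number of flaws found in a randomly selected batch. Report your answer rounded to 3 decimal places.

3.136

Per component, A: μ=3, E[X²]=13; B: μ=2.22581, E[X²]=12.1342; C: μ=8, E[X²]=72; D: μ=1.7027, E[X²]=7.5011.
E[X] = 0.31·3 + 0.37·2.22581 + 0.14·8 + 0.18·1.7027 = 3.18003.
E[X²] = 0.31·13 + 0.37·12.1342 + 0.14·72 + 0.18·7.5011 = 19.9499.
Var(X) = E[X²] − (E[X])² = 19.9499 − 10.1126 = 9.83724.
SD(X) = √9.83724 = 3.13644.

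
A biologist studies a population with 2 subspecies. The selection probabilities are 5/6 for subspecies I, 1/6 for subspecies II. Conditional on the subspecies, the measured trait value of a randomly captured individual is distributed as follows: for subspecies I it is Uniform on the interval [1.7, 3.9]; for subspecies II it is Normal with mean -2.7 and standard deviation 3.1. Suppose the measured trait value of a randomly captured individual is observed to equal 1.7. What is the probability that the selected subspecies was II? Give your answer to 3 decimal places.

Likelihoods f(1.7 | ·): I: 0.454545; II: 0.0469992.
Posterior ∝ prior × likelihood. Numerator for II: 0.166667·0.0469992 = 0.0078332.
Normalizing constant: 0.833333·0.454545 + 0.166667·0.0469992 = 0.386621.
P(II | observation) = 0.0078332 / 0.386621 = 0.0202607.

0.020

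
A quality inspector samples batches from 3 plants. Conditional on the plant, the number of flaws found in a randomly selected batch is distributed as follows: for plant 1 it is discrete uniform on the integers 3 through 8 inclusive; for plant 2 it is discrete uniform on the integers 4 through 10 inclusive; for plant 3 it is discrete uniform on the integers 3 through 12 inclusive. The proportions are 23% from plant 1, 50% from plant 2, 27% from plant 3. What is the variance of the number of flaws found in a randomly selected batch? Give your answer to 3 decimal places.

Per component, 1: μ=5.5, E[X²]=33.1667; 2: μ=7, E[X²]=53; 3: μ=7.5, E[X²]=64.5.
E[X] = 0.23·5.5 + 0.5·7 + 0.27·7.5 = 6.79.
E[X²] = 0.23·33.1667 + 0.5·53 + 0.27·64.5 = 51.5433.
Var(X) = E[X²] − (E[X])² = 51.5433 − 46.1041 = 5.43923.

5.439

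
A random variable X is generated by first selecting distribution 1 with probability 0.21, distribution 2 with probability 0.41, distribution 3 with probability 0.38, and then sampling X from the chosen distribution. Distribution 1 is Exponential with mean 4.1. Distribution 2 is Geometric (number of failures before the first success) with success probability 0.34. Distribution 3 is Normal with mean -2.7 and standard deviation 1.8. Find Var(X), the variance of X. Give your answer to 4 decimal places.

Per component, 1: μ=4.1, E[X²]=33.62; 2: μ=1.94118, E[X²]=9.47751; 3: μ=-2.7, E[X²]=10.53.
E[X] = 0.21·4.1 + 0.41·1.94118 + 0.38·-2.7 = 0.630882.
E[X²] = 0.21·33.62 + 0.41·9.47751 + 0.38·10.53 = 14.9474.
Var(X) = E[X²] − (E[X])² = 14.9474 − 0.398013 = 14.5494.

14.5494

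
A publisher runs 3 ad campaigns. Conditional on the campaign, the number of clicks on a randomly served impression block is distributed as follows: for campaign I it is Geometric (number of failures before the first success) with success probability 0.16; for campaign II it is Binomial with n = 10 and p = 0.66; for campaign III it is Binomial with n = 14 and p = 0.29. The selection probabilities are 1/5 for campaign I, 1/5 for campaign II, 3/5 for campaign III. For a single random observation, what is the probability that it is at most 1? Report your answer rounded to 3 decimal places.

Conditional on each campaign, P(X ≤ 1): I: 0.2944; II: 0.000421376; III: 0.0555747.
By total probability, P(X ≤ 1) = 0.2·0.2944 + 0.2·0.000421376 + 0.6·0.0555747 = 0.0923091.

0.092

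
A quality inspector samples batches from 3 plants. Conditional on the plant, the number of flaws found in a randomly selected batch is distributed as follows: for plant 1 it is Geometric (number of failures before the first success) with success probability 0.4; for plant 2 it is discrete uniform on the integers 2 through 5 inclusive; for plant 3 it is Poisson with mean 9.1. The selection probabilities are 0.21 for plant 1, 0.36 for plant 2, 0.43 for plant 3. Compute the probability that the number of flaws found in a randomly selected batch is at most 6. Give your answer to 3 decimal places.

0.649

Conditional on each plant, P(X ≤ 6): 1: 0.972006; 2: 1; 3: 0.197823.
By total probability, P(X ≤ 6) = 0.21·0.972006 + 0.36·1 + 0.43·0.197823 = 0.649185.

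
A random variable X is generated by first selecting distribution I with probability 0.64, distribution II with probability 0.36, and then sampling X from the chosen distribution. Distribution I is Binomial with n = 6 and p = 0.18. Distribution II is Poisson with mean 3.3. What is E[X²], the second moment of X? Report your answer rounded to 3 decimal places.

6.422

For each component E[X²] = Var + (mean)², giving I: 2.052; II: 14.19.
Overall E[X²] = 0.64·2.052 + 0.36·14.19 = 6.42168.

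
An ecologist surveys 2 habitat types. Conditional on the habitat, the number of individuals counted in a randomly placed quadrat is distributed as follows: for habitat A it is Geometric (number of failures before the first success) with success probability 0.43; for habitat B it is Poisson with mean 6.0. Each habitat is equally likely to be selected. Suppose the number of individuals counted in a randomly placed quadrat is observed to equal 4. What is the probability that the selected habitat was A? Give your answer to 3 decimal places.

0.253

Likelihoods P(X=4 | ·): A: 0.0453908; B: 0.133853.
Posterior ∝ prior × likelihood. Numerator for A: 0.5·0.0453908 = 0.0226954.
Normalizing constant: 0.5·0.0453908 + 0.5·0.133853 = 0.0896217.
P(A | observation) = 0.0226954 / 0.0896217 = 0.253236.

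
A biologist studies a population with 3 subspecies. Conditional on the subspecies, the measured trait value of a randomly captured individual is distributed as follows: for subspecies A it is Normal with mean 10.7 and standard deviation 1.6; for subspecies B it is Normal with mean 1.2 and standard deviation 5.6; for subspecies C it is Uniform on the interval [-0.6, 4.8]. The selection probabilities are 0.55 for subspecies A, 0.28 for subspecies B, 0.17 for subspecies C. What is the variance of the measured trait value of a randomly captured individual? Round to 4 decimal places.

Per component, A: μ=10.7, E[X²]=117.05; B: μ=1.2, E[X²]=32.8; C: μ=2.1, E[X²]=6.84.
E[X] = 0.55·10.7 + 0.28·1.2 + 0.17·2.1 = 6.578.
E[X²] = 0.55·117.05 + 0.28·32.8 + 0.17·6.84 = 74.7243.
Var(X) = E[X²] − (E[X])² = 74.7243 − 43.2701 = 31.4542.

31.4542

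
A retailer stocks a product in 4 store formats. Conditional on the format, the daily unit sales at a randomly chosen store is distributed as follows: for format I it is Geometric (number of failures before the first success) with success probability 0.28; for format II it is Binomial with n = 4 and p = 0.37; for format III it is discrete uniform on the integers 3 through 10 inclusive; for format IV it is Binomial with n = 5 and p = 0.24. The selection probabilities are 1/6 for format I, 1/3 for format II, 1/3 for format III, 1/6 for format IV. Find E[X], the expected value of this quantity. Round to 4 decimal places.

Component means — I: 2.57143; II: 1.48; III: 6.5; IV: 1.2.
E[X] = 0.166667·2.57143 + 0.333333·1.48 + 0.333333·6.5 + 0.166667·1.2 = 3.28857.

3.2886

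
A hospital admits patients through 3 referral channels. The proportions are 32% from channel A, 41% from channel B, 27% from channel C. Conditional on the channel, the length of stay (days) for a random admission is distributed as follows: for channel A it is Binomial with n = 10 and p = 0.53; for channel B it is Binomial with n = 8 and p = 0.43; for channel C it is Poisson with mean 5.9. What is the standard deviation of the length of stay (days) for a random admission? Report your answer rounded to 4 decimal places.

2.0854

Per component, A: μ=5.3, E[X²]=30.581; B: μ=3.44, E[X²]=13.7944; C: μ=5.9, E[X²]=40.71.
E[X] = 0.32·5.3 + 0.41·3.44 + 0.27·5.9 = 4.6994.
E[X²] = 0.32·30.581 + 0.41·13.7944 + 0.27·40.71 = 26.4333.
Var(X) = E[X²] − (E[X])² = 26.4333 − 22.0844 = 4.34896.
SD(X) = √4.34896 = 2.08542.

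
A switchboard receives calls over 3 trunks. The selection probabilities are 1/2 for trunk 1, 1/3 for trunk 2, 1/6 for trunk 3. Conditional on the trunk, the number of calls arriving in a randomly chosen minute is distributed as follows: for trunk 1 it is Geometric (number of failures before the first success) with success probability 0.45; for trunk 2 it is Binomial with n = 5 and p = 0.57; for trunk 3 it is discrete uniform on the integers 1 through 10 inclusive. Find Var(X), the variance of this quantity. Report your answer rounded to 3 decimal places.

5.498

Per component, 1: μ=1.22222, E[X²]=4.20988; 2: μ=2.85, E[X²]=9.348; 3: μ=5.5, E[X²]=38.5.
E[X] = 0.5·1.22222 + 0.333333·2.85 + 0.166667·5.5 = 2.47778.
E[X²] = 0.5·4.20988 + 0.333333·9.348 + 0.166667·38.5 = 11.6376.
Var(X) = E[X²] − (E[X])² = 11.6376 − 6.13938 = 5.49822.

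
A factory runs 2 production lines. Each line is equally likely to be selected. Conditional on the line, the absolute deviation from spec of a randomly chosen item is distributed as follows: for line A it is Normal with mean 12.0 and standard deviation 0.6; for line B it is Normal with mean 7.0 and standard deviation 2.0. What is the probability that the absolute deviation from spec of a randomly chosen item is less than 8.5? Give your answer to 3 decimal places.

0.387

Conditional on each line, P(X < 8.5): A: 2.71654e-09; B: 0.773373.
By total probability, P(X < 8.5) = 0.5·2.71654e-09 + 0.5·0.773373 = 0.386686.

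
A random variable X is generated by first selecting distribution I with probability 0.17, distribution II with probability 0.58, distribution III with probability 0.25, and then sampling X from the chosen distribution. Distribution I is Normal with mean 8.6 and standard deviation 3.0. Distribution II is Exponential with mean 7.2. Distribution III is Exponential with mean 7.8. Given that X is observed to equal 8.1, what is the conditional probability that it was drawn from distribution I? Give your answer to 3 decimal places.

0.373

Likelihoods f(8.1 | ·): I: 0.131147; II: 0.0450906; III: 0.0453845.
Posterior ∝ prior × likelihood. Numerator for I: 0.17·0.131147 = 0.0222949.
Normalizing constant: 0.17·0.131147 + 0.58·0.0450906 + 0.25·0.0453845 = 0.0597936.
P(I | observation) = 0.0222949 / 0.0597936 = 0.372865.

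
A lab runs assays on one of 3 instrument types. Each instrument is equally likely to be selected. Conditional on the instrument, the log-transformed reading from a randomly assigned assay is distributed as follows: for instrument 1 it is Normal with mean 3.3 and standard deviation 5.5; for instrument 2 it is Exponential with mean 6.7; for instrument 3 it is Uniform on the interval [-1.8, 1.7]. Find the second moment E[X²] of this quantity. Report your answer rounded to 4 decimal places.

43.9811

For each component E[X²] = Var + (mean)², giving 1: 41.14; 2: 89.78; 3: 1.02333.
Overall E[X²] = 0.333333·41.14 + 0.333333·89.78 + 0.333333·1.02333 = 43.9811.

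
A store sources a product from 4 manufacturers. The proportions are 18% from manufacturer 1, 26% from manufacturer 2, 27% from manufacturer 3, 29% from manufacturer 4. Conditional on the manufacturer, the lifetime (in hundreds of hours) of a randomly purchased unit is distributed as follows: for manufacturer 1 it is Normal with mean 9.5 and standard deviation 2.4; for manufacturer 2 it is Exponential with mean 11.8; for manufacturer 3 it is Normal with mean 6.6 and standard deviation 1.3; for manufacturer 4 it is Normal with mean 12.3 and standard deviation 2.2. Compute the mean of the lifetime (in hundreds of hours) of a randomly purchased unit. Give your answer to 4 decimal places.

10.1270

Component means — 1: 9.5; 2: 11.8; 3: 6.6; 4: 12.3.
E[X] = 0.18·9.5 + 0.26·11.8 + 0.27·6.6 + 0.29·12.3 = 10.127.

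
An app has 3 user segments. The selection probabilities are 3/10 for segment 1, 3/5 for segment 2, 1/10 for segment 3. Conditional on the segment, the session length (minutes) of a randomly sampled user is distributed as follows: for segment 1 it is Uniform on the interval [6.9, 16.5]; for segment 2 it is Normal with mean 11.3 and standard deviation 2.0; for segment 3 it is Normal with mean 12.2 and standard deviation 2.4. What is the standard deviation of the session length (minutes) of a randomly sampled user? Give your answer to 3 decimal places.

Per component, 1: μ=11.7, E[X²]=144.57; 2: μ=11.3, E[X²]=131.69; 3: μ=12.2, E[X²]=154.6.
E[X] = 0.3·11.7 + 0.6·11.3 + 0.1·12.2 = 11.51.
E[X²] = 0.3·144.57 + 0.6·131.69 + 0.1·154.6 = 137.845.
Var(X) = E[X²] − (E[X])² = 137.845 − 132.48 = 5.3649.
SD(X) = √5.3649 = 2.31623.

2.316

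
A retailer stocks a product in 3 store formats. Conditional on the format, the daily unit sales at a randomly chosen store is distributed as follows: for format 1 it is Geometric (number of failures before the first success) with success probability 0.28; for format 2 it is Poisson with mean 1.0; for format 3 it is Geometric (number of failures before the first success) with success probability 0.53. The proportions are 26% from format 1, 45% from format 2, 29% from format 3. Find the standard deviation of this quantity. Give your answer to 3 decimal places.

1.956

Per component, 1: μ=2.57143, E[X²]=15.7959; 2: μ=1, E[X²]=2; 3: μ=0.886792, E[X²]=2.45959.
E[X] = 0.26·2.57143 + 0.45·1 + 0.29·0.886792 = 1.37574.
E[X²] = 0.26·15.7959 + 0.45·2 + 0.29·2.45959 = 5.72022.
Var(X) = E[X²] − (E[X])² = 5.72022 − 1.89266 = 3.82756.
SD(X) = √3.82756 = 1.95641.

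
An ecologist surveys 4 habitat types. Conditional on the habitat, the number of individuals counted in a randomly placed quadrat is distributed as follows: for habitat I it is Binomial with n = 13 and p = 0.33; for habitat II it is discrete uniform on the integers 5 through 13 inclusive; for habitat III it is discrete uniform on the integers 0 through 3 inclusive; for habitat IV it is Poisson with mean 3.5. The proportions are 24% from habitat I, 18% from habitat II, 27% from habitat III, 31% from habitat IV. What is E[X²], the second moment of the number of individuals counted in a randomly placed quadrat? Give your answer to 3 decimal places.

26.714

For each component E[X²] = Var + (mean)², giving I: 21.2784; II: 87.6667; III: 3.5; IV: 15.75.
Overall E[X²] = 0.24·21.2784 + 0.18·87.6667 + 0.27·3.5 + 0.31·15.75 = 26.7143.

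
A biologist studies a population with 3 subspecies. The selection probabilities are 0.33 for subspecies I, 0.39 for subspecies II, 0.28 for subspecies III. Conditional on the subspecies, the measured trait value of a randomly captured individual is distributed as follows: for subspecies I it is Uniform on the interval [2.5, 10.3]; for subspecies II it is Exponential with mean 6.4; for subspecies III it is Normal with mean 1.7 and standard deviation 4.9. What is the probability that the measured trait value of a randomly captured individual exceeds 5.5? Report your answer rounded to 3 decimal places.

Conditional on each subspecies, P(X > 5.5): I: 0.615385; II: 0.423427; III: 0.219019.
By total probability, P(X > 5.5) = 0.33·0.615385 + 0.39·0.423427 + 0.28·0.219019 = 0.429539.

0.430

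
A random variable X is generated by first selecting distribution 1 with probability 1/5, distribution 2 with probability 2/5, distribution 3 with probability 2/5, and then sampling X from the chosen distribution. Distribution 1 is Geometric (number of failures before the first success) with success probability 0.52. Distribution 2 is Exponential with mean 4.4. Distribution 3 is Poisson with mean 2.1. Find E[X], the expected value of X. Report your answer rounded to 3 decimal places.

Component means — 1: 0.923077; 2: 4.4; 3: 2.1.
E[X] = 0.2·0.923077 + 0.4·4.4 + 0.4·2.1 = 2.78462.

2.785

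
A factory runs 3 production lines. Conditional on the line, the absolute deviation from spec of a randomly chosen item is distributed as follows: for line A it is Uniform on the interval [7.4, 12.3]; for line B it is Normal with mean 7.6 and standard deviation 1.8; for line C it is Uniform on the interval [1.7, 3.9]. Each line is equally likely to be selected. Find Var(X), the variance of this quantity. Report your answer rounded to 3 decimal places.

Per component, A: μ=9.85, E[X²]=99.0233; B: μ=7.6, E[X²]=61; C: μ=2.8, E[X²]=8.24333.
E[X] = 0.333333·9.85 + 0.333333·7.6 + 0.333333·2.8 = 6.75.
E[X²] = 0.333333·99.0233 + 0.333333·61 + 0.333333·8.24333 = 56.0889.
Var(X) = E[X²] − (E[X])² = 56.0889 − 45.5625 = 10.5264.

10.526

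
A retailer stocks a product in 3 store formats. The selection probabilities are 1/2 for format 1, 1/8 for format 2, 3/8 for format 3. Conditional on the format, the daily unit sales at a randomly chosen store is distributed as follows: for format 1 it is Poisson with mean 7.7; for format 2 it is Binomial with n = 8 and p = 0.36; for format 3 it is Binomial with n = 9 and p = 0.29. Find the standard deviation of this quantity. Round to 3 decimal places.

3.330

Per component, 1: μ=7.7, E[X²]=66.99; 2: μ=2.88, E[X²]=10.1376; 3: μ=2.61, E[X²]=8.6652.
E[X] = 0.5·7.7 + 0.125·2.88 + 0.375·2.61 = 5.18875.
E[X²] = 0.5·66.99 + 0.125·10.1376 + 0.375·8.6652 = 38.0117.
Var(X) = E[X²] − (E[X])² = 38.0117 − 26.9231 = 11.0885.
SD(X) = √11.0885 = 3.32994.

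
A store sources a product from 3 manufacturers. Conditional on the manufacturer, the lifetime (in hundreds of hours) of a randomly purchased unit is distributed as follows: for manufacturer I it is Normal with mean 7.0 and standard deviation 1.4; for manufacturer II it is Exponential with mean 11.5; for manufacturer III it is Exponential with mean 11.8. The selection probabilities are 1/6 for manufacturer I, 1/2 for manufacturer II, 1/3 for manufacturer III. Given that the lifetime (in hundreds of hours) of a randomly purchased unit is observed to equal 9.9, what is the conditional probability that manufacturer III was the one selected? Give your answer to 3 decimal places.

0.338

Likelihoods f(9.9 | ·): I: 0.033346; II: 0.0367647; III: 0.0366229.
Posterior ∝ prior × likelihood. Numerator for III: 0.333333·0.0366229 = 0.0122076.
Normalizing constant: 0.166667·0.033346 + 0.5·0.0367647 + 0.333333·0.0366229 = 0.0361476.
P(III | observation) = 0.0122076 / 0.0361476 = 0.337716.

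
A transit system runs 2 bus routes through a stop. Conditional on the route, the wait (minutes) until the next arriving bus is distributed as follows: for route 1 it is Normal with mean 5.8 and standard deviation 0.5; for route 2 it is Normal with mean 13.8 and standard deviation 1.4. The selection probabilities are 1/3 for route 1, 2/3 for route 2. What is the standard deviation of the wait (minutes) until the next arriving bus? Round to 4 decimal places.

Per component, 1: μ=5.8, E[X²]=33.89; 2: μ=13.8, E[X²]=192.4.
E[X] = 0.333333·5.8 + 0.666667·13.8 = 11.1333.
E[X²] = 0.333333·33.89 + 0.666667·192.4 = 139.563.
Var(X) = E[X²] − (E[X])² = 139.563 − 123.951 = 15.6122.
SD(X) = √15.6122 = 3.95123.

3.9512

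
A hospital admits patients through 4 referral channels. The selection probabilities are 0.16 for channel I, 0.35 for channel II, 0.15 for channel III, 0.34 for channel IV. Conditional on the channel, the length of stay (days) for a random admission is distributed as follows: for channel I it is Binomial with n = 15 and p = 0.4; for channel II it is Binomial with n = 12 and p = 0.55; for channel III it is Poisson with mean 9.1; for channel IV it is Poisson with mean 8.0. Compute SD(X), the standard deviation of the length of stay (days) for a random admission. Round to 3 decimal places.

Per component, I: μ=6, E[X²]=39.6; II: μ=6.6, E[X²]=46.53; III: μ=9.1, E[X²]=91.91; IV: μ=8, E[X²]=72.
E[X] = 0.16·6 + 0.35·6.6 + 0.15·9.1 + 0.34·8 = 7.355.
E[X²] = 0.16·39.6 + 0.35·46.53 + 0.15·91.91 + 0.34·72 = 60.888.
Var(X) = E[X²] − (E[X])² = 60.888 − 54.096 = 6.79197.
SD(X) = √6.79197 = 2.60614.

2.606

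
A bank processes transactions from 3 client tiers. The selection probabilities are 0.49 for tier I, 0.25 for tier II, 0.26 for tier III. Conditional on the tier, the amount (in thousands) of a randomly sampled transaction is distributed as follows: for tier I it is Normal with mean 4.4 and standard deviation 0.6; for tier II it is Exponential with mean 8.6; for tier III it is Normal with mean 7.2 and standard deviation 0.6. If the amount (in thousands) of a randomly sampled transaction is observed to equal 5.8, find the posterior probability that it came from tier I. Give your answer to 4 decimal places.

Likelihoods f(5.8 | ·): I: 0.0437031; II: 0.0592387; III: 0.0437031.
Posterior ∝ prior × likelihood. Numerator for I: 0.49·0.0437031 = 0.0214145.
Normalizing constant: 0.49·0.0437031 + 0.25·0.0592387 + 0.26·0.0437031 = 0.047587.
P(I | observation) = 0.0214145 / 0.047587 = 0.450008.

0.4500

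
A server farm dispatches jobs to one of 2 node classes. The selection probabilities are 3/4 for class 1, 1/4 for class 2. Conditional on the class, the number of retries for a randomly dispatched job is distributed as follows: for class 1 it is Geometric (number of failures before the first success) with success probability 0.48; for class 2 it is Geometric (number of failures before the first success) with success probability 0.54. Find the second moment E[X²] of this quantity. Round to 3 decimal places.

3.149

For each component E[X²] = Var + (mean)², giving 1: 3.43056; 2: 2.30316.
Overall E[X²] = 0.75·3.43056 + 0.25·2.30316 = 3.14871.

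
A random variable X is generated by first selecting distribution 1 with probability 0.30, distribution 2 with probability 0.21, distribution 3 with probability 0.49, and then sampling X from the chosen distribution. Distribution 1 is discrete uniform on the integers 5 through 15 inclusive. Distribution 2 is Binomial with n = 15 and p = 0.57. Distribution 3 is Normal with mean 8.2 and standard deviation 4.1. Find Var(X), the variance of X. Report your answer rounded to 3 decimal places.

12.630

Per component, 1: μ=10, E[X²]=110; 2: μ=8.55, E[X²]=76.779; 3: μ=8.2, E[X²]=84.05.
E[X] = 0.3·10 + 0.21·8.55 + 0.49·8.2 = 8.8135.
E[X²] = 0.3·110 + 0.21·76.779 + 0.49·84.05 = 90.3081.
Var(X) = E[X²] − (E[X])² = 90.3081 − 77.6778 = 12.6303.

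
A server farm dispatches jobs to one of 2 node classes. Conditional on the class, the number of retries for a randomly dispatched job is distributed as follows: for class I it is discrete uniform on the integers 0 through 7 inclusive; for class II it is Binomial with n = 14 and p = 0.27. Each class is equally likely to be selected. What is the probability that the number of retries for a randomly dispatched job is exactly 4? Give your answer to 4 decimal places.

Conditional on each class, P(X = 4): I: 0.125; II: 0.228622.
By total probability, P(X = 4) = 0.5·0.125 + 0.5·0.228622 = 0.176811.

0.1768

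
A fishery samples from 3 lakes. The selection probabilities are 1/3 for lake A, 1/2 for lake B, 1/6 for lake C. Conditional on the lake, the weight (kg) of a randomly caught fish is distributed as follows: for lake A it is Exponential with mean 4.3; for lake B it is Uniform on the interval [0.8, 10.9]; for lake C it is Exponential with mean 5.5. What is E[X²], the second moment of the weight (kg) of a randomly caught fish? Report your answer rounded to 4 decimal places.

For each component E[X²] = Var + (mean)², giving A: 36.98; B: 42.7233; C: 60.5.
Overall E[X²] = 0.333333·36.98 + 0.5·42.7233 + 0.166667·60.5 = 43.7717.

43.7717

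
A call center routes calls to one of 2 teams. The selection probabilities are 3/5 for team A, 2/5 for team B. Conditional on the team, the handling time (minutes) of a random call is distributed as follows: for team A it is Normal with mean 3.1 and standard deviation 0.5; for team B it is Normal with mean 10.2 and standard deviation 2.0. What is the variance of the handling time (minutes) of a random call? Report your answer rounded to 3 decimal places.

13.848

Per component, A: μ=3.1, E[X²]=9.86; B: μ=10.2, E[X²]=108.04.
E[X] = 0.6·3.1 + 0.4·10.2 = 5.94.
E[X²] = 0.6·9.86 + 0.4·108.04 = 49.132.
Var(X) = E[X²] − (E[X])² = 49.132 − 35.2836 = 13.8484.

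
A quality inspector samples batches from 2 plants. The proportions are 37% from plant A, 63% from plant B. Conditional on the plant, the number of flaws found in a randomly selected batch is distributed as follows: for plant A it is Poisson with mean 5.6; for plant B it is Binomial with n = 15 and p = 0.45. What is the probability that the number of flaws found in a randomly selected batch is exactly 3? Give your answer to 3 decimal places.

0.060

Conditional on each plant, P(X = 3): A: 0.108234; B: 0.0317688.
By total probability, P(X = 3) = 0.37·0.108234 + 0.63·0.0317688 = 0.0600609.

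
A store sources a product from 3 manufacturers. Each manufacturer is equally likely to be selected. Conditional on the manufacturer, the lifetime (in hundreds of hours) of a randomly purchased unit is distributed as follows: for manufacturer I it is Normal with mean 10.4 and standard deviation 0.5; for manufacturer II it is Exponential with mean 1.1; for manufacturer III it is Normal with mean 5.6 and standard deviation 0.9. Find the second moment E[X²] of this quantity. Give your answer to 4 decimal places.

47.6667

For each component E[X²] = Var + (mean)², giving I: 108.41; II: 2.42; III: 32.17.
Overall E[X²] = 0.333333·108.41 + 0.333333·2.42 + 0.333333·32.17 = 47.6667.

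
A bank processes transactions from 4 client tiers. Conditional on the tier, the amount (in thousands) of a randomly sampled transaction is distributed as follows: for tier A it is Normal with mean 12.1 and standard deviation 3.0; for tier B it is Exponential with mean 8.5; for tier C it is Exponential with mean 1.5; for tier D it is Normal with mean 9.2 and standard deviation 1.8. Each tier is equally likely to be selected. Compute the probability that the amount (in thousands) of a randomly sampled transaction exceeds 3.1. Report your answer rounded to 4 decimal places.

0.7048

Conditional on each tier, P(X > 3.1): A: 0.99865; B: 0.694401; C: 0.126607; D: 0.999649.
By total probability, P(X > 3.1) = 0.25·0.99865 + 0.25·0.694401 + 0.25·0.126607 + 0.25·0.999649 = 0.704827.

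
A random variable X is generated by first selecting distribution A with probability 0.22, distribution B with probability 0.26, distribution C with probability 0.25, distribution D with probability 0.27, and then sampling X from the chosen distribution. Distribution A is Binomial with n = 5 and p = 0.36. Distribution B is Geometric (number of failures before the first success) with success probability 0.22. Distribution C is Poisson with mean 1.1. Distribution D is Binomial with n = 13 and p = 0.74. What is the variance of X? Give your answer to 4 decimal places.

17.1065

Per component, A: μ=1.8, E[X²]=4.392; B: μ=3.54545, E[X²]=28.686; C: μ=1.1, E[X²]=2.31; D: μ=9.62, E[X²]=95.0456.
E[X] = 0.22·1.8 + 0.26·3.54545 + 0.25·1.1 + 0.27·9.62 = 4.19022.
E[X²] = 0.22·4.392 + 0.26·28.686 + 0.25·2.31 + 0.27·95.0456 = 34.6644.
Var(X) = E[X²] − (E[X])² = 34.6644 − 17.5579 = 17.1065.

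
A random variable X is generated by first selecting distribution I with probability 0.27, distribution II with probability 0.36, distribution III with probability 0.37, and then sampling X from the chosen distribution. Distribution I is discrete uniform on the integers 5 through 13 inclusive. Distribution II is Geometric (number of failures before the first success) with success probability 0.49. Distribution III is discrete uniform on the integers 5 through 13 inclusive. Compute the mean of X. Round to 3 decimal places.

Component means — I: 9; II: 1.04082; III: 9.
E[X] = 0.27·9 + 0.36·1.04082 + 0.37·9 = 6.13469.

6.135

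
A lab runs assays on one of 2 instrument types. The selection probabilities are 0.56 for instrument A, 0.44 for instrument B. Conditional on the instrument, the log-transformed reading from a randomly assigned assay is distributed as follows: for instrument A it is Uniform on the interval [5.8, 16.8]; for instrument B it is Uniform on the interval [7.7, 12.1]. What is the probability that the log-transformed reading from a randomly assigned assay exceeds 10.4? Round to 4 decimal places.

Conditional on each instrument, P(X > 10.4): A: 0.581818; B: 0.386364.
By total probability, P(X > 10.4) = 0.56·0.581818 + 0.44·0.386364 = 0.495818.

0.4958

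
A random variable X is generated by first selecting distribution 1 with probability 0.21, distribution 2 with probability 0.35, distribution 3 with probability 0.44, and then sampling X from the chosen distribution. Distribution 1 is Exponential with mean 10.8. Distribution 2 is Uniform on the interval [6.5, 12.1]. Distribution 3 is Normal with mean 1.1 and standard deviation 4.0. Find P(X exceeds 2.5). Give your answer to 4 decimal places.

0.6764

Conditional on each component, P(X > 2.5): 1: 0.793357; 2: 1; 3: 0.363169.
By total probability, P(X > 2.5) = 0.21·0.793357 + 0.35·1 + 0.44·0.363169 = 0.6764.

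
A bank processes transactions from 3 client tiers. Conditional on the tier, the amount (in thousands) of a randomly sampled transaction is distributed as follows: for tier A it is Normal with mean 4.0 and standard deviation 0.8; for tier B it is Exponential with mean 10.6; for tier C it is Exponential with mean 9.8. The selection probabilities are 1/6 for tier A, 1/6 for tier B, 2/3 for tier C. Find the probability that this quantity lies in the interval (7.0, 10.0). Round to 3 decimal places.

0.107

Conditional on each tier, P(7.0 < X < 10.0): A: 8.84173e-05; B: 0.127353; C: 0.129094.
By total probability, P(7.0 < X < 10.0) = 0.166667·8.84173e-05 + 0.166667·0.127353 + 0.666667·0.129094 = 0.107303.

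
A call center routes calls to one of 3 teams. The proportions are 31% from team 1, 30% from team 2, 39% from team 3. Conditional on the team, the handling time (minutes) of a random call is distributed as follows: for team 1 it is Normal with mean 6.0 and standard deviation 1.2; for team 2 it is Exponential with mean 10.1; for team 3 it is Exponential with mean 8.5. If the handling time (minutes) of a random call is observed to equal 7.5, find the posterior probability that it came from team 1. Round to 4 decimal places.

0.5876

Likelihoods f(7.5 | ·): 1: 0.152208; 2: 0.0471176; 3: 0.0486833.
Posterior ∝ prior × likelihood. Numerator for 1: 0.31·0.152208 = 0.0471843.
Normalizing constant: 0.31·0.152208 + 0.3·0.0471176 + 0.39·0.0486833 = 0.0803061.
P(1 | observation) = 0.0471843 / 0.0803061 = 0.587556.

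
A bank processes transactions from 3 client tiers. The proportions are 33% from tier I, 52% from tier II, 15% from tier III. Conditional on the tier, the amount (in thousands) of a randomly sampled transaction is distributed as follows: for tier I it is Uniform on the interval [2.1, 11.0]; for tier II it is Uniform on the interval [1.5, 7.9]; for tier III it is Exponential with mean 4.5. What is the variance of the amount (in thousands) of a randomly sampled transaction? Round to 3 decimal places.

Per component, I: μ=6.55, E[X²]=49.5033; II: μ=4.7, E[X²]=25.5033; III: μ=4.5, E[X²]=40.5.
E[X] = 0.33·6.55 + 0.52·4.7 + 0.15·4.5 = 5.2805.
E[X²] = 0.33·49.5033 + 0.52·25.5033 + 0.15·40.5 = 35.6728.
Var(X) = E[X²] − (E[X])² = 35.6728 − 27.8837 = 7.78915.

7.789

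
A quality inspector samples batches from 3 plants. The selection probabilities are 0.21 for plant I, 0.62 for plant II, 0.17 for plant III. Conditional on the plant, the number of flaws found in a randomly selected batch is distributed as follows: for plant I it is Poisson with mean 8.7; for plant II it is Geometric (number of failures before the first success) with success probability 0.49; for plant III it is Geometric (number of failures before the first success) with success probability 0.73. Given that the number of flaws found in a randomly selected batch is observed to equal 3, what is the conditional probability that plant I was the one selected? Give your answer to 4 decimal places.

0.0824

Likelihoods P(X=3 | ·): I: 0.0182829; II: 0.064999; III: 0.0143686.
Posterior ∝ prior × likelihood. Numerator for I: 0.21·0.0182829 = 0.0038394.
Normalizing constant: 0.21·0.0182829 + 0.62·0.064999 + 0.17·0.0143686 = 0.0465814.
P(I | observation) = 0.0038394 / 0.0465814 = 0.0824235.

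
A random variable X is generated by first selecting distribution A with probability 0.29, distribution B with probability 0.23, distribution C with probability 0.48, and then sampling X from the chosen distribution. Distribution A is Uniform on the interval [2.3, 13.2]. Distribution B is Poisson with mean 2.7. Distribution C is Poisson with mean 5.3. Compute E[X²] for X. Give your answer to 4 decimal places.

For each component E[X²] = Var + (mean)², giving A: 69.9633; B: 9.99; C: 33.39.
Overall E[X²] = 0.29·69.9633 + 0.23·9.99 + 0.48·33.39 = 38.6143.

38.6143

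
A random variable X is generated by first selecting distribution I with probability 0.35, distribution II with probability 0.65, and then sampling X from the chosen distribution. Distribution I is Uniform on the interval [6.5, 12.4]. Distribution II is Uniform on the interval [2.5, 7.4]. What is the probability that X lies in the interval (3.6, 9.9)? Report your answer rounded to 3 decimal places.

0.706

Conditional on each component, P(3.6 < X < 9.9): I: 0.576271; II: 0.77551.
By total probability, P(3.6 < X < 9.9) = 0.35·0.576271 + 0.65·0.77551 = 0.705777.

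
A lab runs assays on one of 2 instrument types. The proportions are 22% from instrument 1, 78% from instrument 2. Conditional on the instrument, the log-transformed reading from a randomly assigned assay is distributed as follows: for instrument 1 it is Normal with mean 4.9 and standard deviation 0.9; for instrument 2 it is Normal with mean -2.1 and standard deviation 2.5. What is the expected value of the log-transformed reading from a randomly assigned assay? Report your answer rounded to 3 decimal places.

Component means — 1: 4.9; 2: -2.1.
E[X] = 0.22·4.9 + 0.78·-2.1 = -0.56.

-0.560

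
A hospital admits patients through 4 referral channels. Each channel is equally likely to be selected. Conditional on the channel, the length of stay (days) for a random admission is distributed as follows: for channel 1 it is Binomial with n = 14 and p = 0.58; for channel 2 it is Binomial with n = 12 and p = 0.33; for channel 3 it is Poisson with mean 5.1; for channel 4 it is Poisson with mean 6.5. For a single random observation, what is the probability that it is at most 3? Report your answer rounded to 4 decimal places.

Conditional on each channel, P(X ≤ 3): 1: 0.00612521; 2: 0.40266; 3: 0.251268; 4: 0.11185.
By total probability, P(X ≤ 3) = 0.25·0.00612521 + 0.25·0.40266 + 0.25·0.251268 + 0.25·0.11185 = 0.192976.

0.1930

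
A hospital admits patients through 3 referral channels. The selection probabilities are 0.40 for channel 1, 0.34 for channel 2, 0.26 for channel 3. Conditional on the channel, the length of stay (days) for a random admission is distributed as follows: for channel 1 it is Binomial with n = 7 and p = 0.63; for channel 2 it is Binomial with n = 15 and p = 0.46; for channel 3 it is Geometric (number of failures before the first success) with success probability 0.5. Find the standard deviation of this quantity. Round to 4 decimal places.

Per component, 1: μ=4.41, E[X²]=21.0798; 2: μ=6.9, E[X²]=51.336; 3: μ=1, E[X²]=3.
E[X] = 0.4·4.41 + 0.34·6.9 + 0.26·1 = 4.37.
E[X²] = 0.4·21.0798 + 0.34·51.336 + 0.26·3 = 26.6662.
Var(X) = E[X²] − (E[X])² = 26.6662 − 19.0969 = 7.56926.
SD(X) = √7.56926 = 2.75123.

2.7512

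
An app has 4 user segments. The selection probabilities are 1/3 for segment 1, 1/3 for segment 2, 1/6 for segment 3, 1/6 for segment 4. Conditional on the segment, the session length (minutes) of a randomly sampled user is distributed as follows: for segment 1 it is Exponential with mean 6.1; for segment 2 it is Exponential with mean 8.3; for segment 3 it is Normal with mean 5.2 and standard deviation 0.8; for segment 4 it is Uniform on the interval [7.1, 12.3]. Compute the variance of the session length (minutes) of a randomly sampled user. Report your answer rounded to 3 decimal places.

38.357

Per component, 1: μ=6.1, E[X²]=74.42; 2: μ=8.3, E[X²]=137.78; 3: μ=5.2, E[X²]=27.68; 4: μ=9.7, E[X²]=96.3433.
E[X] = 0.333333·6.1 + 0.333333·8.3 + 0.166667·5.2 + 0.166667·9.7 = 7.28333.
E[X²] = 0.333333·74.42 + 0.333333·137.78 + 0.166667·27.68 + 0.166667·96.3433 = 91.4039.
Var(X) = E[X²] − (E[X])² = 91.4039 − 53.0469 = 38.3569.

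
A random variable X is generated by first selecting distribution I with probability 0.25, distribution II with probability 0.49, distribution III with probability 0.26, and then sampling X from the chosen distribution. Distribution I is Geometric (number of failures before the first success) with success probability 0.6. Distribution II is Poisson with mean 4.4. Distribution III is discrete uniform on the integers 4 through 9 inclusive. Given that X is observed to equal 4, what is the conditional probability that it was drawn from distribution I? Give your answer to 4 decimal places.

Likelihoods P(X=4 | ·): I: 0.01536; II: 0.191736; III: 0.166667.
Posterior ∝ prior × likelihood. Numerator for I: 0.25·0.01536 = 0.00384.
Normalizing constant: 0.25·0.01536 + 0.49·0.191736 + 0.26·0.166667 = 0.141124.
P(I | observation) = 0.00384 / 0.141124 = 0.0272101.

0.0272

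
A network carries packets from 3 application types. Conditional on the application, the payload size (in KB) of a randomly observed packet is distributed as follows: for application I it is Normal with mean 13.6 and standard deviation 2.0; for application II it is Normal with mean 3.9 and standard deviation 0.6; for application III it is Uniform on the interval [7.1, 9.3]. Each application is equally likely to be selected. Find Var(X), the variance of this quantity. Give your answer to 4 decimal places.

Per component, I: μ=13.6, E[X²]=188.96; II: μ=3.9, E[X²]=15.57; III: μ=8.2, E[X²]=67.6433.
E[X] = 0.333333·13.6 + 0.333333·3.9 + 0.333333·8.2 = 8.56667.
E[X²] = 0.333333·188.96 + 0.333333·15.57 + 0.333333·67.6433 = 90.7244.
Var(X) = E[X²] − (E[X])² = 90.7244 − 73.3878 = 17.3367.

17.3367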